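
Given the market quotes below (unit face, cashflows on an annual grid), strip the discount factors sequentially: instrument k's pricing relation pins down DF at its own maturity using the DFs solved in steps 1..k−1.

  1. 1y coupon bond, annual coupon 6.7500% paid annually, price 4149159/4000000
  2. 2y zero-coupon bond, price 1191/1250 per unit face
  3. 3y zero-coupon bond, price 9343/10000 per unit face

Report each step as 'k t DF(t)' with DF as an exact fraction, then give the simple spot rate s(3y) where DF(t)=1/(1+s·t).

step 1 [1y] bond c/1=27/400: DF=(4149159/4000000 − 27/400·(0))/(1+27/400) = 9717/10000 ≈ 0.971700
step 2 [2y] zero: DF = P = 1191/1250 ≈ 0.952800
step 3 [3y] zero: DF = P = 9343/10000 ≈ 0.934300

1 1 9717/10000
2 2 1191/1250
3 3 9343/10000
s(3y) = (1/(9343/10000) − 1)/(3) = 219/9343 ≈ 2.3440%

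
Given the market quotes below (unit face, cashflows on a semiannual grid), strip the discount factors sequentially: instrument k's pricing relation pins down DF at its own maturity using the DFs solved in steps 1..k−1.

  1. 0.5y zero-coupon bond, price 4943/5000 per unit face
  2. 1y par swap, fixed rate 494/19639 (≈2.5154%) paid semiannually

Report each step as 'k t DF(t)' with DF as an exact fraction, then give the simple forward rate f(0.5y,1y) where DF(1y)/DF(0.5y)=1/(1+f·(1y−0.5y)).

1 1/2 4943/5000
2 1 9753/10000
f(0.5y,1y) = ((4943/5000)/(9753/10000) − 1)/(1/2) = 266/9753 ≈ 2.7274%

step 1 [0.5y] zero: DF = P = 4943/5000 ≈ 0.988600
step 2 [1y] swap r/2=247/19639: DF=(1 − 247/19639·(0.988600))/(1+247/19639) = 9753/10000 ≈ 0.975300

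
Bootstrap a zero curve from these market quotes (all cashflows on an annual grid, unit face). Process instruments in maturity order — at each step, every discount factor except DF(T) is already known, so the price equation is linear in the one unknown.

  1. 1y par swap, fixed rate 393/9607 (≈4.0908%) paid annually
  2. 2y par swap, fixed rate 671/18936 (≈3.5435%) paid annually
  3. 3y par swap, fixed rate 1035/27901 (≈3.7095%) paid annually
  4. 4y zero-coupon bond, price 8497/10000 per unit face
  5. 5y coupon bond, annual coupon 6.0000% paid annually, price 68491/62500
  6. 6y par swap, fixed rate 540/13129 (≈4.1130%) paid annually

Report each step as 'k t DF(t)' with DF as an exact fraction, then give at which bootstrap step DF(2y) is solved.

1 1 9607/10000
2 2 9329/10000
3 3 1793/2000
4 4 8497/10000
5 5 4139/5000
6 6 98/125
DF(2y) is solved at step 2

step 1 [1y] swap r/1=393/9607: DF=(1 − 393/9607·(0))/(1+393/9607) = 9607/10000 ≈ 0.960700
step 2 [2y] swap r/1=671/18936: DF=(1 − 671/18936·(0.960700))/(1+671/18936) = 9329/10000 ≈ 0.932900
step 3 [3y] swap r/1=1035/27901: DF=(1 − 1035/27901·(0.960700+0.932900))/(1+1035/27901) = 1793/2000 ≈ 0.896500
step 4 [4y] zero: DF = P = 8497/10000 ≈ 0.849700
step 5 [5y] bond c/1=3/50: DF=(68491/62500 − 3/50·(0.960700+0.932900+0.896500+0.849700))/(1+3/50) = 4139/5000 ≈ 0.827800
step 6 [6y] swap r/1=540/13129: DF=(1 − 540/13129·(0.960700+0.932900+0.896500+0.849700+0.827800))/(1+540/13129) = 98/125 ≈ 0.784000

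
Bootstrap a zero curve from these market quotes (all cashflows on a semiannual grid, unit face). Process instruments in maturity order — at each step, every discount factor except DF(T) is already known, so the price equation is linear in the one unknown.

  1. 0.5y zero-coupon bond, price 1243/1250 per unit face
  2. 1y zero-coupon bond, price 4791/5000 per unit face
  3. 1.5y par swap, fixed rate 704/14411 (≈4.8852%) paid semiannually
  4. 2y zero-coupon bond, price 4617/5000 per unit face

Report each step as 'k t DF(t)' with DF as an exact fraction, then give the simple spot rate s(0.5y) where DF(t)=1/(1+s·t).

step 1 [0.5y] zero: DF = P = 1243/1250 ≈ 0.994400
step 2 [1y] zero: DF = P = 4791/5000 ≈ 0.958200
step 3 [1.5y] swap r/2=352/14411: DF=(1 − 352/14411·(0.994400+0.958200))/(1+352/14411) = 581/625 ≈ 0.929600
step 4 [2y] zero: DF = P = 4617/5000 ≈ 0.923400

1 1/2 1243/1250
2 1 4791/5000
3 3/2 581/625
4 2 4617/5000
s(0.5y) = (1/(1243/1250) − 1)/(1/2) = 14/1243 ≈ 1.1263%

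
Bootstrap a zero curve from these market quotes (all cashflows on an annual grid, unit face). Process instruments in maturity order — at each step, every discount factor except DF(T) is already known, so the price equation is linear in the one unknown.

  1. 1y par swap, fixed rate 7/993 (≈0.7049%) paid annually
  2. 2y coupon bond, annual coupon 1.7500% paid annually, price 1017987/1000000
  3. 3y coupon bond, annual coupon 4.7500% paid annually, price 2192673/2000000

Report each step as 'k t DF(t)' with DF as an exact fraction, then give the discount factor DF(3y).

1 1 993/1000
2 2 4917/5000
3 3 957/1000
DF(3y) = 957/1000 ≈ 0.957000

step 1 [1y] swap r/1=7/993: DF=(1 − 7/993·(0))/(1+7/993) = 993/1000 ≈ 0.993000
step 2 [2y] bond c/1=7/400: DF=(1017987/1000000 − 7/400·(0.993000))/(1+7/400) = 4917/5000 ≈ 0.983400
step 3 [3y] bond c/1=19/400: DF=(2192673/2000000 − 19/400·(0.993000+0.983400))/(1+19/400) = 957/1000 ≈ 0.957000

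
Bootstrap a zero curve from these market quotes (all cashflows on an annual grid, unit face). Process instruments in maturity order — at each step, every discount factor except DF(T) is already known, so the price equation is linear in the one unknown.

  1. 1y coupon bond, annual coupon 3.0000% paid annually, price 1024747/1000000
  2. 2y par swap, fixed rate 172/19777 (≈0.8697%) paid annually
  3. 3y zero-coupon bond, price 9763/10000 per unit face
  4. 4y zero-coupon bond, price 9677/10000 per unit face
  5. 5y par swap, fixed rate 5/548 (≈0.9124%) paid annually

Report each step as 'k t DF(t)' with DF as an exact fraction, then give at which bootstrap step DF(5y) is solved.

step 1 [1y] bond c/1=3/100: DF=(1024747/1000000 − 3/100·(0))/(1+3/100) = 9949/10000 ≈ 0.994900
step 2 [2y] swap r/1=172/19777: DF=(1 − 172/19777·(0.994900))/(1+172/19777) = 2457/2500 ≈ 0.982800
step 3 [3y] zero: DF = P = 9763/10000 ≈ 0.976300
step 4 [4y] zero: DF = P = 9677/10000 ≈ 0.967700
step 5 [5y] swap r/1=5/548: DF=(1 − 5/548·(0.994900+0.982800+0.976300+0.967700))/(1+5/548) = 1911/2000 ≈ 0.955500

1 1 9949/10000
2 2 2457/2500
3 3 9763/10000
4 4 9677/10000
5 5 1911/2000
DF(5y) is solved at step 5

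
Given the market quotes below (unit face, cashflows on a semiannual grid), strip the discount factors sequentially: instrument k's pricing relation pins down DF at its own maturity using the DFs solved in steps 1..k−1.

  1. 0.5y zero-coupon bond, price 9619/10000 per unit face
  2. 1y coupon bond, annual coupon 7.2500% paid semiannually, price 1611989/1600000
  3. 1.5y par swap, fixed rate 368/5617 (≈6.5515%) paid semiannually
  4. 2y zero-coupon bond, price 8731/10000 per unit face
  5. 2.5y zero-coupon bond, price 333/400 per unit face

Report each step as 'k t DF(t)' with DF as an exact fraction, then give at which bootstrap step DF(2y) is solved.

step 1 [0.5y] zero: DF = P = 9619/10000 ≈ 0.961900
step 2 [1y] bond c/2=29/800: DF=(1611989/1600000 − 29/800·(0.961900))/(1+29/800) = 4693/5000 ≈ 0.938600
step 3 [1.5y] swap r/2=184/5617: DF=(1 − 184/5617·(0.961900+0.938600))/(1+184/5617) = 227/250 ≈ 0.908000
step 4 [2y] zero: DF = P = 8731/10000 ≈ 0.873100
step 5 [2.5y] zero: DF = P = 333/400 ≈ 0.832500

1 1/2 9619/10000
2 1 4693/5000
3 3/2 227/250
4 2 8731/10000
5 5/2 333/400
DF(2y) is solved at step 4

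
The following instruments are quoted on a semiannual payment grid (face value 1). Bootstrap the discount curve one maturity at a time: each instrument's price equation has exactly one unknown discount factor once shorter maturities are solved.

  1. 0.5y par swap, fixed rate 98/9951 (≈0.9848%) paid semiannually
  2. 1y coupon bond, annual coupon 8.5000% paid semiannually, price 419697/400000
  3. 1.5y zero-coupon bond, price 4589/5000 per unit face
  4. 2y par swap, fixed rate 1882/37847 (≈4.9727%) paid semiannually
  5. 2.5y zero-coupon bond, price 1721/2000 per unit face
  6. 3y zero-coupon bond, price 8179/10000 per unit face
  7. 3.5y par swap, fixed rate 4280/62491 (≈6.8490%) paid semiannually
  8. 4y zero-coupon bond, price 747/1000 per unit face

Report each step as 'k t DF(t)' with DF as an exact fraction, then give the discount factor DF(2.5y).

step 1 [0.5y] swap r/2=49/9951: DF=(1 − 49/9951·(0))/(1+49/9951) = 9951/10000 ≈ 0.995100
step 2 [1y] bond c/2=17/400: DF=(419697/400000 − 17/400·(0.995100))/(1+17/400) = 9659/10000 ≈ 0.965900
step 3 [1.5y] zero: DF = P = 4589/5000 ≈ 0.917800
step 4 [2y] swap r/2=941/37847: DF=(1 − 941/37847·(0.995100+0.965900+0.917800))/(1+941/37847) = 9059/10000 ≈ 0.905900
step 5 [2.5y] zero: DF = P = 1721/2000 ≈ 0.860500
step 6 [3y] zero: DF = P = 8179/10000 ≈ 0.817900
step 7 [3.5y] swap r/2=2140/62491: DF=(1 − 2140/62491·(0.995100+0.965900+0.917800+0.905900+0.860500+0.817900))/(1+2140/62491) = 393/500 ≈ 0.786000
step 8 [4y] zero: DF = P = 747/1000 ≈ 0.747000

1 1/2 9951/10000
2 1 9659/10000
3 3/2 4589/5000
4 2 9059/10000
5 5/2 1721/2000
6 3 8179/10000
7 7/2 393/500
8 4 747/1000
DF(2.5y) = 1721/2000 ≈ 0.860500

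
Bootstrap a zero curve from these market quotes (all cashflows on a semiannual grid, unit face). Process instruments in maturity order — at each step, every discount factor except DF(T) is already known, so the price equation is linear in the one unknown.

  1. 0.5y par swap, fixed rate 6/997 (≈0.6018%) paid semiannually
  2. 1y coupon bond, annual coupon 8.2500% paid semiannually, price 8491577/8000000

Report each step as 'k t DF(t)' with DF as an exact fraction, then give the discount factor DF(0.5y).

step 1 [0.5y] swap r/2=3/997: DF=(1 − 3/997·(0))/(1+3/997) = 997/1000 ≈ 0.997000
step 2 [1y] bond c/2=33/800: DF=(8491577/8000000 − 33/800·(0.997000))/(1+33/800) = 9799/10000 ≈ 0.979900

1 1/2 997/1000
2 1 9799/10000
DF(0.5y) = 997/1000 ≈ 0.997000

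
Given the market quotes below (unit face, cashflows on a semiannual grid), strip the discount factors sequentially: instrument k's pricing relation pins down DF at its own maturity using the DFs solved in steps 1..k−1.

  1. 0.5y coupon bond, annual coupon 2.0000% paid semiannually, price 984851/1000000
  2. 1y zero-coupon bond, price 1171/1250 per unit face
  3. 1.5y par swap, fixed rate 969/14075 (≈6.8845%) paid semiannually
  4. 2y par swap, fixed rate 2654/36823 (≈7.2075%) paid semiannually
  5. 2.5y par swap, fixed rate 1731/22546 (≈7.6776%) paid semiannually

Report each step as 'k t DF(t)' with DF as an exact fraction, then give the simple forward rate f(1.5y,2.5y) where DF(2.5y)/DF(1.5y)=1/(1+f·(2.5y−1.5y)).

step 1 [0.5y] bond c/2=1/100: DF=(984851/1000000 − 1/100·(0))/(1+1/100) = 9751/10000 ≈ 0.975100
step 2 [1y] zero: DF = P = 1171/1250 ≈ 0.936800
step 3 [1.5y] swap r/2=969/28150: DF=(1 − 969/28150·(0.975100+0.936800))/(1+969/28150) = 9031/10000 ≈ 0.903100
step 4 [2y] swap r/2=1327/36823: DF=(1 − 1327/36823·(0.975100+0.936800+0.903100))/(1+1327/36823) = 8673/10000 ≈ 0.867300
step 5 [2.5y] swap r/2=1731/45092: DF=(1 − 1731/45092·(0.975100+0.936800+0.903100+0.867300))/(1+1731/45092) = 8269/10000 ≈ 0.826900

1 1/2 9751/10000
2 1 1171/1250
3 3/2 9031/10000
4 2 8673/10000
5 5/2 8269/10000
f(1.5y,2.5y) = ((9031/10000)/(8269/10000) − 1)/(1) = 762/8269 ≈ 9.2151%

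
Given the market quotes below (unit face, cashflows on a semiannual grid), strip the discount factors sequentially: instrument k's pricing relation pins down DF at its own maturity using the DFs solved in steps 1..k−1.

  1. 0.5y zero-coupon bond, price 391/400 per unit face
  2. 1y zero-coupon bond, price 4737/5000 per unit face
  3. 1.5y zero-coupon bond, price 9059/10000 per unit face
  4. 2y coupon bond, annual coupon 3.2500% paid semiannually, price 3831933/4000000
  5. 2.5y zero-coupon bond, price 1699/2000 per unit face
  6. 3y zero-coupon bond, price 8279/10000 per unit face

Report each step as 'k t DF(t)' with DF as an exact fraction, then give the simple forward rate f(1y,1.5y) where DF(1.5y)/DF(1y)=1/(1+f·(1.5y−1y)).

step 1 [0.5y] zero: DF = P = 391/400 ≈ 0.977500
step 2 [1y] zero: DF = P = 4737/5000 ≈ 0.947400
step 3 [1.5y] zero: DF = P = 9059/10000 ≈ 0.905900
step 4 [2y] bond c/2=13/800: DF=(3831933/4000000 − 13/800·(0.977500+0.947400+0.905900))/(1+13/800) = 4487/5000 ≈ 0.897400
step 5 [2.5y] zero: DF = P = 1699/2000 ≈ 0.849500
step 6 [3y] zero: DF = P = 8279/10000 ≈ 0.827900

1 1/2 391/400
2 1 4737/5000
3 3/2 9059/10000
4 2 4487/5000
5 5/2 1699/2000
6 3 8279/10000
f(1y,1.5y) = ((4737/5000)/(9059/10000) − 1)/(1/2) = 830/9059 ≈ 9.1622%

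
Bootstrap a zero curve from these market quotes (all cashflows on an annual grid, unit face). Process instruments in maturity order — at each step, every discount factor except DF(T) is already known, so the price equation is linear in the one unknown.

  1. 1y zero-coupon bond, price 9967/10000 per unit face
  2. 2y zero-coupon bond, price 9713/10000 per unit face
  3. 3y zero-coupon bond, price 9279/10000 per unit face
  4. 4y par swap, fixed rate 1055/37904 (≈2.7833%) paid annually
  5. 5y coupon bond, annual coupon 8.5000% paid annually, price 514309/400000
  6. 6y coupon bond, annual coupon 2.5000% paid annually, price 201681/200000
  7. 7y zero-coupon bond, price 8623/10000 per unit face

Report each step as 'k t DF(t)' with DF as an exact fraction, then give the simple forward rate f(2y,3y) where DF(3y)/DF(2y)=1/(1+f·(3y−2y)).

1 1 9967/10000
2 2 9713/10000
3 3 9279/10000
4 4 1789/2000
5 5 8881/10000
6 6 8697/10000
7 7 8623/10000
f(2y,3y) = ((9713/10000)/(9279/10000) − 1)/(1) = 434/9279 ≈ 4.6772%

step 1 [1y] zero: DF = P = 9967/10000 ≈ 0.996700
step 2 [2y] zero: DF = P = 9713/10000 ≈ 0.971300
step 3 [3y] zero: DF = P = 9279/10000 ≈ 0.927900
step 4 [4y] swap r/1=1055/37904: DF=(1 − 1055/37904·(0.996700+0.971300+0.927900))/(1+1055/37904) = 1789/2000 ≈ 0.894500
step 5 [5y] bond c/1=17/200: DF=(514309/400000 − 17/200·(0.996700+0.971300+0.927900+0.894500))/(1+17/200) = 8881/10000 ≈ 0.888100
step 6 [6y] bond c/1=1/40: DF=(201681/200000 − 1/40·(0.996700+0.971300+0.927900+0.894500+0.888100))/(1+1/40) = 8697/10000 ≈ 0.869700
step 7 [7y] zero: DF = P = 8623/10000 ≈ 0.862300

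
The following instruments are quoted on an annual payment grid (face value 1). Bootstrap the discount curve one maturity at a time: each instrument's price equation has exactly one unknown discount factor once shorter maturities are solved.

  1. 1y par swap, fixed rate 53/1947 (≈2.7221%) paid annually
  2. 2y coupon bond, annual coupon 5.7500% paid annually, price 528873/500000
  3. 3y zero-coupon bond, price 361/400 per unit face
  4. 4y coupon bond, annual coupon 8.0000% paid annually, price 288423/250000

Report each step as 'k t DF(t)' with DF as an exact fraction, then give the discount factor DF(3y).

1 1 1947/2000
2 2 9473/10000
3 3 361/400
4 4 8591/10000
DF(3y) = 361/400 ≈ 0.902500

step 1 [1y] swap r/1=53/1947: DF=(1 − 53/1947·(0))/(1+53/1947) = 1947/2000 ≈ 0.973500
step 2 [2y] bond c/1=23/400: DF=(528873/500000 − 23/400·(0.973500))/(1+23/400) = 9473/10000 ≈ 0.947300
step 3 [3y] zero: DF = P = 361/400 ≈ 0.902500
step 4 [4y] bond c/1=2/25: DF=(288423/250000 − 2/25·(0.973500+0.947300+0.902500))/(1+2/25) = 8591/10000 ≈ 0.859100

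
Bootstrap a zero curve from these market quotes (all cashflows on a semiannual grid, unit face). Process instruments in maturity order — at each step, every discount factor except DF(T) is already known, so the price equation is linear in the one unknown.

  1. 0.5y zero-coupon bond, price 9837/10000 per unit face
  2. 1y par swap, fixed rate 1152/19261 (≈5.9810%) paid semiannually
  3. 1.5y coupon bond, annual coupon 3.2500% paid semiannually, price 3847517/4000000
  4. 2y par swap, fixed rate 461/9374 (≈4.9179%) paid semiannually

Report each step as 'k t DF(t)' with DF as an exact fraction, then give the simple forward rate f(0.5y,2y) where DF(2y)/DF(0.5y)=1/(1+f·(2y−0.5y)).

1 1/2 9837/10000
2 1 589/625
3 3/2 9157/10000
4 2 4539/5000
f(0.5y,2y) = ((9837/10000)/(4539/5000) − 1)/(3/2) = 253/4539 ≈ 5.5739%

step 1 [0.5y] zero: DF = P = 9837/10000 ≈ 0.983700
step 2 [1y] swap r/2=576/19261: DF=(1 − 576/19261·(0.983700))/(1+576/19261) = 589/625 ≈ 0.942400
step 3 [1.5y] bond c/2=13/800: DF=(3847517/4000000 − 13/800·(0.983700+0.942400))/(1+13/800) = 9157/10000 ≈ 0.915700
step 4 [2y] swap r/2=461/18748: DF=(1 − 461/18748·(0.983700+0.942400+0.915700))/(1+461/18748) = 4539/5000 ≈ 0.907800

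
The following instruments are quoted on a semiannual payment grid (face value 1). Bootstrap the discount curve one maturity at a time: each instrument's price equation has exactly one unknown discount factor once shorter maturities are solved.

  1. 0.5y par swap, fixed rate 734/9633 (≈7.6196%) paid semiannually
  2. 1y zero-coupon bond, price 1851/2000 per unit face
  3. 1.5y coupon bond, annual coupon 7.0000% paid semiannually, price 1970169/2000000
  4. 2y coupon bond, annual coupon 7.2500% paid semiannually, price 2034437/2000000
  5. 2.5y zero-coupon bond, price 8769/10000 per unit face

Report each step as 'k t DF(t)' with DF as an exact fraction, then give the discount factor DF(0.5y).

step 1 [0.5y] swap r/2=367/9633: DF=(1 − 367/9633·(0))/(1+367/9633) = 9633/10000 ≈ 0.963300
step 2 [1y] zero: DF = P = 1851/2000 ≈ 0.925500
step 3 [1.5y] bond c/2=7/200: DF=(1970169/2000000 − 7/200·(0.963300+0.925500))/(1+7/200) = 8879/10000 ≈ 0.887900
step 4 [2y] bond c/2=29/800: DF=(2034437/2000000 − 29/800·(0.963300+0.925500+0.887900))/(1+29/800) = 1769/2000 ≈ 0.884500
step 5 [2.5y] zero: DF = P = 8769/10000 ≈ 0.876900

1 1/2 9633/10000
2 1 1851/2000
3 3/2 8879/10000
4 2 1769/2000
5 5/2 8769/10000
DF(0.5y) = 9633/10000 ≈ 0.963300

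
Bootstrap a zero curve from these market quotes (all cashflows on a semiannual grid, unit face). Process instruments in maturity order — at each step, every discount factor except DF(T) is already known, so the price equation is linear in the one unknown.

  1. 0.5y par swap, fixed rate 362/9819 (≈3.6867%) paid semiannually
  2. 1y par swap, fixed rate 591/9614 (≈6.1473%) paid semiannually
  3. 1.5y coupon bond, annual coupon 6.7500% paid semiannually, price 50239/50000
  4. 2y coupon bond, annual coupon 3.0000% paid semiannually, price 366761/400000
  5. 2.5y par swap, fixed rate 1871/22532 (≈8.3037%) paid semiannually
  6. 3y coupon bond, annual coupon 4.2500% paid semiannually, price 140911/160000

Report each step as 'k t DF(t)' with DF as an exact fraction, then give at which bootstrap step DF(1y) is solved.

1 1/2 9819/10000
2 1 9409/10000
3 3/2 2273/2500
4 2 1723/2000
5 5/2 8129/10000
6 3 3843/5000
DF(1y) is solved at step 2

step 1 [0.5y] swap r/2=181/9819: DF=(1 − 181/9819·(0))/(1+181/9819) = 9819/10000 ≈ 0.981900
step 2 [1y] swap r/2=591/19228: DF=(1 − 591/19228·(0.981900))/(1+591/19228) = 9409/10000 ≈ 0.940900
step 3 [1.5y] bond c/2=27/800: DF=(50239/50000 − 27/800·(0.981900+0.940900))/(1+27/800) = 2273/2500 ≈ 0.909200
step 4 [2y] bond c/2=3/200: DF=(366761/400000 − 3/200·(0.981900+0.940900+0.909200))/(1+3/200) = 1723/2000 ≈ 0.861500
step 5 [2.5y] swap r/2=1871/45064: DF=(1 − 1871/45064·(0.981900+0.940900+0.909200+0.861500))/(1+1871/45064) = 8129/10000 ≈ 0.812900
step 6 [3y] bond c/2=17/800: DF=(140911/160000 − 17/800·(0.981900+0.940900+0.909200+0.861500+0.812900))/(1+17/800) = 3843/5000 ≈ 0.768600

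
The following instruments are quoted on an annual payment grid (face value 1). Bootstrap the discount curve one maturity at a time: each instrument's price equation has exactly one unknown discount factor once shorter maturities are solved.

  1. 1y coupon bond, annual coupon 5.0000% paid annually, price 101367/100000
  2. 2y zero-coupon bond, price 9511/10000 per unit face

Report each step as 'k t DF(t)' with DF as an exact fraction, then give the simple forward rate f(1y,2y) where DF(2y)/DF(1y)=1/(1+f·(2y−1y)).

step 1 [1y] bond c/1=1/20: DF=(101367/100000 − 1/20·(0))/(1+1/20) = 4827/5000 ≈ 0.965400
step 2 [2y] zero: DF = P = 9511/10000 ≈ 0.951100

1 1 4827/5000
2 2 9511/10000
f(1y,2y) = ((4827/5000)/(9511/10000) − 1)/(1) = 143/9511 ≈ 1.5035%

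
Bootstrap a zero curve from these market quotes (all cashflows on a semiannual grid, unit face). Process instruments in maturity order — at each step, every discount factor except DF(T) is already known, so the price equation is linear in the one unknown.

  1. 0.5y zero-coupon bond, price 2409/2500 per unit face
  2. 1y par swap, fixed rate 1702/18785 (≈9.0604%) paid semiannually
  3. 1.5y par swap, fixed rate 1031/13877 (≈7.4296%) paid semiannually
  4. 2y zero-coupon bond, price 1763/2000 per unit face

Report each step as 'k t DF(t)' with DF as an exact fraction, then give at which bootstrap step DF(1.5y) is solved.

step 1 [0.5y] zero: DF = P = 2409/2500 ≈ 0.963600
step 2 [1y] swap r/2=851/18785: DF=(1 − 851/18785·(0.963600))/(1+851/18785) = 9149/10000 ≈ 0.914900
step 3 [1.5y] swap r/2=1031/27754: DF=(1 − 1031/27754·(0.963600+0.914900))/(1+1031/27754) = 8969/10000 ≈ 0.896900
step 4 [2y] zero: DF = P = 1763/2000 ≈ 0.881500

1 1/2 2409/2500
2 1 9149/10000
3 3/2 8969/10000
4 2 1763/2000
DF(1.5y) is solved at step 3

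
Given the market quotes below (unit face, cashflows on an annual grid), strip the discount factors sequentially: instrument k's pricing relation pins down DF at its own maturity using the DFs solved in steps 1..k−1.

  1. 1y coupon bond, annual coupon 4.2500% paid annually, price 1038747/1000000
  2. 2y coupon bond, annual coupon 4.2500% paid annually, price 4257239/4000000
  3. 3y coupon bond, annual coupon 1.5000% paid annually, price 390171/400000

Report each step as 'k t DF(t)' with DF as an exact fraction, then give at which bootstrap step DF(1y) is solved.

step 1 [1y] bond c/1=17/400: DF=(1038747/1000000 − 17/400·(0))/(1+17/400) = 2491/2500 ≈ 0.996400
step 2 [2y] bond c/1=17/400: DF=(4257239/4000000 − 17/400·(0.996400))/(1+17/400) = 9803/10000 ≈ 0.980300
step 3 [3y] bond c/1=3/200: DF=(390171/400000 − 3/200·(0.996400+0.980300))/(1+3/200) = 4659/5000 ≈ 0.931800

1 1 2491/2500
2 2 9803/10000
3 3 4659/5000
DF(1y) is solved at step 1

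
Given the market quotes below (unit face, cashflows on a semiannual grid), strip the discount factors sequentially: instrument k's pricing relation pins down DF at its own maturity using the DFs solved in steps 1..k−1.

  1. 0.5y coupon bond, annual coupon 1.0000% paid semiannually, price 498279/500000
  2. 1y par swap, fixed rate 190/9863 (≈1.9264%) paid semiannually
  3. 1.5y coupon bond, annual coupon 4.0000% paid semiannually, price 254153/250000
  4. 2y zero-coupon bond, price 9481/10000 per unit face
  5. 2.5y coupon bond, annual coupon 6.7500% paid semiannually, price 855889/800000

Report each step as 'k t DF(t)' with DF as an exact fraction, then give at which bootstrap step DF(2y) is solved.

1 1/2 2479/2500
2 1 981/1000
3 3/2 479/500
4 2 9481/10000
5 5/2 9083/10000
DF(2y) is solved at step 4

step 1 [0.5y] bond c/2=1/200: DF=(498279/500000 − 1/200·(0))/(1+1/200) = 2479/2500 ≈ 0.991600
step 2 [1y] swap r/2=95/9863: DF=(1 − 95/9863·(0.991600))/(1+95/9863) = 981/1000 ≈ 0.981000
step 3 [1.5y] bond c/2=1/50: DF=(254153/250000 − 1/50·(0.991600+0.981000))/(1+1/50) = 479/500 ≈ 0.958000
step 4 [2y] zero: DF = P = 9481/10000 ≈ 0.948100
step 5 [2.5y] bond c/2=27/800: DF=(855889/800000 − 27/800·(0.991600+0.981000+0.958000+0.948100))/(1+27/800) = 9083/10000 ≈ 0.908300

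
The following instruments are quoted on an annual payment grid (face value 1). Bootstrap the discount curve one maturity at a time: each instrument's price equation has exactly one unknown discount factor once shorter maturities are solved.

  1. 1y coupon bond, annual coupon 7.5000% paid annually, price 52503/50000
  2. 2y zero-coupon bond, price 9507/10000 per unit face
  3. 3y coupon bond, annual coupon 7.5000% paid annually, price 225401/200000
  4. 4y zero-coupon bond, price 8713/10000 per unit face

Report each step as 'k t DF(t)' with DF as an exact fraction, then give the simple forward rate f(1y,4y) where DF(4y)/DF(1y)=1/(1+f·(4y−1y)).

1 1 1221/1250
2 2 9507/10000
3 3 9139/10000
4 4 8713/10000
f(1y,4y) = ((1221/1250)/(8713/10000) − 1)/(3) = 1055/26139 ≈ 4.0361%

step 1 [1y] bond c/1=3/40: DF=(52503/50000 − 3/40·(0))/(1+3/40) = 1221/1250 ≈ 0.976800
step 2 [2y] zero: DF = P = 9507/10000 ≈ 0.950700
step 3 [3y] bond c/1=3/40: DF=(225401/200000 − 3/40·(0.976800+0.950700))/(1+3/40) = 9139/10000 ≈ 0.913900
step 4 [4y] zero: DF = P = 8713/10000 ≈ 0.871300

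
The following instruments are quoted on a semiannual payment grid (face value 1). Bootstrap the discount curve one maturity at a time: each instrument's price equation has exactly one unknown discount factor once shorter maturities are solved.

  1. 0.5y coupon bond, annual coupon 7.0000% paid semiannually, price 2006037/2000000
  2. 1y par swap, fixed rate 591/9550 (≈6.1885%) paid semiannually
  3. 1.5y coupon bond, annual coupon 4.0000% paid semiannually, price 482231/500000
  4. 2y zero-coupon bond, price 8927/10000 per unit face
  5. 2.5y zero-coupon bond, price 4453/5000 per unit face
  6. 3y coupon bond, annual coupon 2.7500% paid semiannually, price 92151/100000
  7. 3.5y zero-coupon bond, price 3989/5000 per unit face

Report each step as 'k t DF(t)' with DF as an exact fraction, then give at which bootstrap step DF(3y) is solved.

1 1/2 9691/10000
2 1 9409/10000
3 3/2 9081/10000
4 2 8927/10000
5 5/2 4453/5000
6 3 4233/5000
7 7/2 3989/5000
DF(3y) is solved at step 6

step 1 [0.5y] bond c/2=7/200: DF=(2006037/2000000 − 7/200·(0))/(1+7/200) = 9691/10000 ≈ 0.969100
step 2 [1y] swap r/2=591/19100: DF=(1 − 591/19100·(0.969100))/(1+591/19100) = 9409/10000 ≈ 0.940900
step 3 [1.5y] bond c/2=1/50: DF=(482231/500000 − 1/50·(0.969100+0.940900))/(1+1/50) = 9081/10000 ≈ 0.908100
step 4 [2y] zero: DF = P = 8927/10000 ≈ 0.892700
step 5 [2.5y] zero: DF = P = 4453/5000 ≈ 0.890600
step 6 [3y] bond c/2=11/800: DF=(92151/100000 − 11/800·(0.969100+0.940900+0.908100+0.892700+0.890600))/(1+11/800) = 4233/5000 ≈ 0.846600
step 7 [3.5y] zero: DF = P = 3989/5000 ≈ 0.797800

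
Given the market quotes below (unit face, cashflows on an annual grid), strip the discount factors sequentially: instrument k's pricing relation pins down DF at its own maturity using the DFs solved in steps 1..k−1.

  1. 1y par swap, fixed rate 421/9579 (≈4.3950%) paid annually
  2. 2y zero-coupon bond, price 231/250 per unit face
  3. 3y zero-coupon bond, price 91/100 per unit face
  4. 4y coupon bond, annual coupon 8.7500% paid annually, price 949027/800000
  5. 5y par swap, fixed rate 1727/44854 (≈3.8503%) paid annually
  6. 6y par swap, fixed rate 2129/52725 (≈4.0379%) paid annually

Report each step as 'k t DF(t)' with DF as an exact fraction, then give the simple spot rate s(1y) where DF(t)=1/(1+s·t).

step 1 [1y] swap r/1=421/9579: DF=(1 − 421/9579·(0))/(1+421/9579) = 9579/10000 ≈ 0.957900
step 2 [2y] zero: DF = P = 231/250 ≈ 0.924000
step 3 [3y] zero: DF = P = 91/100 ≈ 0.910000
step 4 [4y] bond c/1=7/80: DF=(949027/800000 − 7/80·(0.957900+0.924000+0.910000))/(1+7/80) = 4331/5000 ≈ 0.866200
step 5 [5y] swap r/1=1727/44854: DF=(1 − 1727/44854·(0.957900+0.924000+0.910000+0.866200))/(1+1727/44854) = 8273/10000 ≈ 0.827300
step 6 [6y] swap r/1=2129/52725: DF=(1 − 2129/52725·(0.957900+0.924000+0.910000+0.866200+0.827300))/(1+2129/52725) = 7871/10000 ≈ 0.787100

1 1 9579/10000
2 2 231/250
3 3 91/100
4 4 4331/5000
5 5 8273/10000
6 6 7871/10000
s(1y) = (1/(9579/10000) − 1)/(1) = 421/9579 ≈ 4.3950%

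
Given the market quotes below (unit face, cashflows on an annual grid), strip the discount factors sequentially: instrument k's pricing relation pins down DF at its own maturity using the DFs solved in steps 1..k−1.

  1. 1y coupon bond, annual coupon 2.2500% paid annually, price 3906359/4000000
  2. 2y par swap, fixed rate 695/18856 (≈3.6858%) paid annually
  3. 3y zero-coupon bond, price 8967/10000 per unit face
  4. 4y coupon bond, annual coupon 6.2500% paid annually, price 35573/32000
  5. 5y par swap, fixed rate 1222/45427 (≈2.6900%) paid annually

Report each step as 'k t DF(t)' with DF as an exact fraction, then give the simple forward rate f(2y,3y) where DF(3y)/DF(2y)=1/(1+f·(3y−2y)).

step 1 [1y] bond c/1=9/400: DF=(3906359/4000000 − 9/400·(0))/(1+9/400) = 9551/10000 ≈ 0.955100
step 2 [2y] swap r/1=695/18856: DF=(1 − 695/18856·(0.955100))/(1+695/18856) = 1861/2000 ≈ 0.930500
step 3 [3y] zero: DF = P = 8967/10000 ≈ 0.896700
step 4 [4y] bond c/1=1/16: DF=(35573/32000 − 1/16·(0.955100+0.930500+0.896700))/(1+1/16) = 4413/5000 ≈ 0.882600
step 5 [5y] swap r/1=1222/45427: DF=(1 − 1222/45427·(0.955100+0.930500+0.896700+0.882600))/(1+1222/45427) = 4389/5000 ≈ 0.877800

1 1 9551/10000
2 2 1861/2000
3 3 8967/10000
4 4 4413/5000
5 5 4389/5000
f(2y,3y) = ((1861/2000)/(8967/10000) − 1)/(1) = 338/8967 ≈ 3.7694%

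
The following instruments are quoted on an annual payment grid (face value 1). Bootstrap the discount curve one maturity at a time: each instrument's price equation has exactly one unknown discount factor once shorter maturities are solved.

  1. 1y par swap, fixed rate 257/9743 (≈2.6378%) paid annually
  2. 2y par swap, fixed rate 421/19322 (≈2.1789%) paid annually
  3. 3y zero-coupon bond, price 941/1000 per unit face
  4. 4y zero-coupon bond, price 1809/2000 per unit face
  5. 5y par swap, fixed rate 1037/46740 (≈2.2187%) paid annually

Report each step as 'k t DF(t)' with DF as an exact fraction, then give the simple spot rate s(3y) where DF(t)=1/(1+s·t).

1 1 9743/10000
2 2 9579/10000
3 3 941/1000
4 4 1809/2000
5 5 8963/10000
s(3y) = (1/(941/1000) − 1)/(3) = 59/2823 ≈ 2.0900%

step 1 [1y] swap r/1=257/9743: DF=(1 − 257/9743·(0))/(1+257/9743) = 9743/10000 ≈ 0.974300
step 2 [2y] swap r/1=421/19322: DF=(1 − 421/19322·(0.974300))/(1+421/19322) = 9579/10000 ≈ 0.957900
step 3 [3y] zero: DF = P = 941/1000 ≈ 0.941000
step 4 [4y] zero: DF = P = 1809/2000 ≈ 0.904500
step 5 [5y] swap r/1=1037/46740: DF=(1 − 1037/46740·(0.974300+0.957900+0.941000+0.904500))/(1+1037/46740) = 8963/10000 ≈ 0.896300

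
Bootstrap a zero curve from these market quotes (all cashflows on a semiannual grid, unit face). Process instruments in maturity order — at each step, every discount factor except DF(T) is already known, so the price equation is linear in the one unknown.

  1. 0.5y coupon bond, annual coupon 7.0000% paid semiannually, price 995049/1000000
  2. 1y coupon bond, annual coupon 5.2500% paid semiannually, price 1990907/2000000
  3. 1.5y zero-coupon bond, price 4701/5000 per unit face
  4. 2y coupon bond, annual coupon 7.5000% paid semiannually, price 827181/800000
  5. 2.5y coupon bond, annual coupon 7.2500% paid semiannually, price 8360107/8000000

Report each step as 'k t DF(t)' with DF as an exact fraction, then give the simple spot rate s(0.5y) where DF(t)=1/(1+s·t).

step 1 [0.5y] bond c/2=7/200: DF=(995049/1000000 − 7/200·(0))/(1+7/200) = 4807/5000 ≈ 0.961400
step 2 [1y] bond c/2=21/800: DF=(1990907/2000000 − 21/800·(0.961400))/(1+21/800) = 4727/5000 ≈ 0.945400
step 3 [1.5y] zero: DF = P = 4701/5000 ≈ 0.940200
step 4 [2y] bond c/2=3/80: DF=(827181/800000 − 3/80·(0.961400+0.945400+0.940200))/(1+3/80) = 8937/10000 ≈ 0.893700
step 5 [2.5y] bond c/2=29/800: DF=(8360107/8000000 − 29/800·(0.961400+0.945400+0.940200+0.893700))/(1+29/800) = 1097/1250 ≈ 0.877600

1 1/2 4807/5000
2 1 4727/5000
3 3/2 4701/5000
4 2 8937/10000
5 5/2 1097/1250
s(0.5y) = (1/(4807/5000) − 1)/(1/2) = 386/4807 ≈ 8.0300%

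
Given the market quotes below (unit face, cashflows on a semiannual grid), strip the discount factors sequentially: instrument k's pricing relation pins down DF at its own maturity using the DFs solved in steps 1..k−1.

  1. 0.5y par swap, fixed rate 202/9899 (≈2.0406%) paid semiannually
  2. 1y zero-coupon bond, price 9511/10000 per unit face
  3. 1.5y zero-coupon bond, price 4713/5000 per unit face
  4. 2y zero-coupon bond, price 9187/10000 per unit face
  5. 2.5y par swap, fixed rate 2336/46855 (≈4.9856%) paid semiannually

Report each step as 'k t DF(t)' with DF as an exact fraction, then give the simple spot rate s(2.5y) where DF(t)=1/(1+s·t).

1 1/2 9899/10000
2 1 9511/10000
3 3/2 4713/5000
4 2 9187/10000
5 5/2 552/625
s(2.5y) = (1/(552/625) − 1)/(5/2) = 73/1380 ≈ 5.2899%

step 1 [0.5y] swap r/2=101/9899: DF=(1 − 101/9899·(0))/(1+101/9899) = 9899/10000 ≈ 0.989900
step 2 [1y] zero: DF = P = 9511/10000 ≈ 0.951100
step 3 [1.5y] zero: DF = P = 4713/5000 ≈ 0.942600
step 4 [2y] zero: DF = P = 9187/10000 ≈ 0.918700
step 5 [2.5y] swap r/2=1168/46855: DF=(1 − 1168/46855·(0.989900+0.951100+0.942600+0.918700))/(1+1168/46855) = 552/625 ≈ 0.883200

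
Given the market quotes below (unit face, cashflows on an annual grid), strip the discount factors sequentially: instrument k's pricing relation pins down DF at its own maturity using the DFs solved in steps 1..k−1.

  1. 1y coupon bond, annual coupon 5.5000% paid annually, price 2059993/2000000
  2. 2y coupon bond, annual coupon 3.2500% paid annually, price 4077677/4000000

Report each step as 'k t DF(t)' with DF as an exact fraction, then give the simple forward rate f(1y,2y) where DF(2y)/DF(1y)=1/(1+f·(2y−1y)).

step 1 [1y] bond c/1=11/200: DF=(2059993/2000000 − 11/200·(0))/(1+11/200) = 9763/10000 ≈ 0.976300
step 2 [2y] bond c/1=13/400: DF=(4077677/4000000 − 13/400·(0.976300))/(1+13/400) = 4783/5000 ≈ 0.956600

1 1 9763/10000
2 2 4783/5000
f(1y,2y) = ((9763/10000)/(4783/5000) − 1)/(1) = 197/9566 ≈ 2.0594%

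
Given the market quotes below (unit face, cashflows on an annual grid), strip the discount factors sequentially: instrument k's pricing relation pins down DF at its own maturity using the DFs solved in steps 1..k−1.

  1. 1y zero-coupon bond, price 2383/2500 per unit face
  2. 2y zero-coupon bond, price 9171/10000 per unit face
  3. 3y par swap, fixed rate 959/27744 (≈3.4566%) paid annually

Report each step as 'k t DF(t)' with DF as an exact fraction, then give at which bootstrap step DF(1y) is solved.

1 1 2383/2500
2 2 9171/10000
3 3 9041/10000
DF(1y) is solved at step 1

step 1 [1y] zero: DF = P = 2383/2500 ≈ 0.953200
step 2 [2y] zero: DF = P = 9171/10000 ≈ 0.917100
step 3 [3y] swap r/1=959/27744: DF=(1 − 959/27744·(0.953200+0.917100))/(1+959/27744) = 9041/10000 ≈ 0.904100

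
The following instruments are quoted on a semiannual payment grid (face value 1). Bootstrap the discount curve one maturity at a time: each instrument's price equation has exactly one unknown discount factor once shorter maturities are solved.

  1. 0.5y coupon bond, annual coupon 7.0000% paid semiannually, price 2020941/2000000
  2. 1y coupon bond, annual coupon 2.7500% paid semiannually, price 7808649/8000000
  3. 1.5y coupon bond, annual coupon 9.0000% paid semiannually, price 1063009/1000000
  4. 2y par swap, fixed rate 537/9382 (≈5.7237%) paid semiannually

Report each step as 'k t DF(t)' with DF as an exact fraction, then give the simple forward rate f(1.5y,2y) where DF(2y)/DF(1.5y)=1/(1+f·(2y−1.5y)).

step 1 [0.5y] bond c/2=7/200: DF=(2020941/2000000 − 7/200·(0))/(1+7/200) = 9763/10000 ≈ 0.976300
step 2 [1y] bond c/2=11/800: DF=(7808649/8000000 − 11/800·(0.976300))/(1+11/800) = 1187/1250 ≈ 0.949600
step 3 [1.5y] bond c/2=9/200: DF=(1063009/1000000 − 9/200·(0.976300+0.949600))/(1+9/200) = 9343/10000 ≈ 0.934300
step 4 [2y] swap r/2=537/18764: DF=(1 − 537/18764·(0.976300+0.949600+0.934300))/(1+537/18764) = 4463/5000 ≈ 0.892600

1 1/2 9763/10000
2 1 1187/1250
3 3/2 9343/10000
4 2 4463/5000
f(1.5y,2y) = ((9343/10000)/(4463/5000) − 1)/(1/2) = 417/4463 ≈ 9.3435%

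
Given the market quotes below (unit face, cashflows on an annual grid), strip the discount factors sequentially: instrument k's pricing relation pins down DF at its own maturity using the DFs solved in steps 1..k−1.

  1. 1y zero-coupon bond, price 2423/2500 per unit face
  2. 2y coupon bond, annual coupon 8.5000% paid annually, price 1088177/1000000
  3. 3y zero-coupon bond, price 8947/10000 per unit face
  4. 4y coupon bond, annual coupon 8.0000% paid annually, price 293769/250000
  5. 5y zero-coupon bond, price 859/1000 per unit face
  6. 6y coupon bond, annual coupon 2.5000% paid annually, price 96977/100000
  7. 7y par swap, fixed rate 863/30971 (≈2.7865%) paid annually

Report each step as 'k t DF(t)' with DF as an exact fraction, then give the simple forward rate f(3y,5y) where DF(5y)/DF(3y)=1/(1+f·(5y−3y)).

step 1 [1y] zero: DF = P = 2423/2500 ≈ 0.969200
step 2 [2y] bond c/1=17/200: DF=(1088177/1000000 − 17/200·(0.969200))/(1+17/200) = 927/1000 ≈ 0.927000
step 3 [3y] zero: DF = P = 8947/10000 ≈ 0.894700
step 4 [4y] bond c/1=2/25: DF=(293769/250000 − 2/25·(0.969200+0.927000+0.894700))/(1+2/25) = 8813/10000 ≈ 0.881300
step 5 [5y] zero: DF = P = 859/1000 ≈ 0.859000
step 6 [6y] bond c/1=1/40: DF=(96977/100000 − 1/40·(0.969200+0.927000+0.894700+0.881300+0.859000))/(1+1/40) = 2089/2500 ≈ 0.835600
step 7 [7y] swap r/1=863/30971: DF=(1 − 863/30971·(0.969200+0.927000+0.894700+0.881300+0.859000+0.835600))/(1+863/30971) = 4137/5000 ≈ 0.827400

1 1 2423/2500
2 2 927/1000
3 3 8947/10000
4 4 8813/10000
5 5 859/1000
6 6 2089/2500
7 7 4137/5000
f(3y,5y) = ((8947/10000)/(859/1000) − 1)/(2) = 357/17180 ≈ 2.0780%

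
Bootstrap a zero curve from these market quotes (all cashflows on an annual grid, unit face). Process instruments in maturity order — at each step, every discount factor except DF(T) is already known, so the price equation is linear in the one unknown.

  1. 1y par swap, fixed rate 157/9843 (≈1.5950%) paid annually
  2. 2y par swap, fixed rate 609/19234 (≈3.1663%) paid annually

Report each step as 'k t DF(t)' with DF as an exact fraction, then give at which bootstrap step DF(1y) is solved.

step 1 [1y] swap r/1=157/9843: DF=(1 − 157/9843·(0))/(1+157/9843) = 9843/10000 ≈ 0.984300
step 2 [2y] swap r/1=609/19234: DF=(1 − 609/19234·(0.984300))/(1+609/19234) = 9391/10000 ≈ 0.939100

1 1 9843/10000
2 2 9391/10000
DF(1y) is solved at step 1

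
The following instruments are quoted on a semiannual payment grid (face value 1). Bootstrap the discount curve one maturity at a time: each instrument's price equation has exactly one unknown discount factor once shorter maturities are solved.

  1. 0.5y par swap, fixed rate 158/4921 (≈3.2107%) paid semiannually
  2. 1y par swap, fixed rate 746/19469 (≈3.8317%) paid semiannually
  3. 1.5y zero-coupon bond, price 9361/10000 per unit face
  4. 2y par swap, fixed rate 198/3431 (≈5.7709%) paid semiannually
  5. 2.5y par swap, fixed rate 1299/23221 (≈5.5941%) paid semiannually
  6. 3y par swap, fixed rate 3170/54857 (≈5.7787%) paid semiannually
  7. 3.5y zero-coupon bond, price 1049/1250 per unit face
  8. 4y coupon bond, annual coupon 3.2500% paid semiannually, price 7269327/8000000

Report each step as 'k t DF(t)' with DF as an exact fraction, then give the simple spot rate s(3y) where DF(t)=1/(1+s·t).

step 1 [0.5y] swap r/2=79/4921: DF=(1 − 79/4921·(0))/(1+79/4921) = 4921/5000 ≈ 0.984200
step 2 [1y] swap r/2=373/19469: DF=(1 − 373/19469·(0.984200))/(1+373/19469) = 9627/10000 ≈ 0.962700
step 3 [1.5y] zero: DF = P = 9361/10000 ≈ 0.936100
step 4 [2y] swap r/2=99/3431: DF=(1 − 99/3431·(0.984200+0.962700+0.936100))/(1+99/3431) = 8911/10000 ≈ 0.891100
step 5 [2.5y] swap r/2=1299/46442: DF=(1 − 1299/46442·(0.984200+0.962700+0.936100+0.891100))/(1+1299/46442) = 8701/10000 ≈ 0.870100
step 6 [3y] swap r/2=1585/54857: DF=(1 − 1585/54857·(0.984200+0.962700+0.936100+0.891100+0.870100))/(1+1585/54857) = 1683/2000 ≈ 0.841500
step 7 [3.5y] zero: DF = P = 1049/1250 ≈ 0.839200
step 8 [4y] bond c/2=13/800: DF=(7269327/8000000 − 13/800·(0.984200+0.962700+0.936100+0.891100+0.870100+0.841500+0.839200))/(1+13/800) = 793/1000 ≈ 0.793000

1 1/2 4921/5000
2 1 9627/10000
3 3/2 9361/10000
4 2 8911/10000
5 5/2 8701/10000
6 3 1683/2000
7 7/2 1049/1250
8 4 793/1000
s(3y) = (1/(1683/2000) − 1)/(3) = 317/5049 ≈ 6.2785%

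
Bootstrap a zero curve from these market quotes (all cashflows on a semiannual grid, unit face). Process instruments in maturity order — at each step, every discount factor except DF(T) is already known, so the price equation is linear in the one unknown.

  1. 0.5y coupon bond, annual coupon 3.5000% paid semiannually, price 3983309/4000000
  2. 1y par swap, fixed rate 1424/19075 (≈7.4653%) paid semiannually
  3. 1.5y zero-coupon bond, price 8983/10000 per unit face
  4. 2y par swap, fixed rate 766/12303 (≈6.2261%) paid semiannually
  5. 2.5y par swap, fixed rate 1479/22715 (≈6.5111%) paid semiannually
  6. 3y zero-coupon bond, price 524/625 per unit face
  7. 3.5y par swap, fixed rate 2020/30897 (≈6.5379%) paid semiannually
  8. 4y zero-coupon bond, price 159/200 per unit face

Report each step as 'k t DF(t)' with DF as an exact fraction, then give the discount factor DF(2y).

1 1/2 9787/10000
2 1 1161/1250
3 3/2 8983/10000
4 2 8851/10000
5 5/2 8521/10000
6 3 524/625
7 7/2 399/500
8 4 159/200
DF(2y) = 8851/10000 ≈ 0.885100

step 1 [0.5y] bond c/2=7/400: DF=(3983309/4000000 − 7/400·(0))/(1+7/400) = 9787/10000 ≈ 0.978700
step 2 [1y] swap r/2=712/19075: DF=(1 − 712/19075·(0.978700))/(1+712/19075) = 1161/1250 ≈ 0.928800
step 3 [1.5y] zero: DF = P = 8983/10000 ≈ 0.898300
step 4 [2y] swap r/2=383/12303: DF=(1 − 383/12303·(0.978700+0.928800+0.898300))/(1+383/12303) = 8851/10000 ≈ 0.885100
step 5 [2.5y] swap r/2=1479/45430: DF=(1 − 1479/45430·(0.978700+0.928800+0.898300+0.885100))/(1+1479/45430) = 8521/10000 ≈ 0.852100
step 6 [3y] zero: DF = P = 524/625 ≈ 0.838400
step 7 [3.5y] swap r/2=1010/30897: DF=(1 − 1010/30897·(0.978700+0.928800+0.898300+0.885100+0.852100+0.838400))/(1+1010/30897) = 399/500 ≈ 0.798000
step 8 [4y] zero: DF = P = 159/200 ≈ 0.795000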